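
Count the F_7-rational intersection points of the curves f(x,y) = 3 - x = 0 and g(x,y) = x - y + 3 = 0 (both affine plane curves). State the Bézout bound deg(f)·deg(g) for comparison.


Common zeros: {(3, 6)}; count = 1; Bézout bound = 1.

deg(f) = 1, deg(g) = 1, so Bézout bound = 1.
Scan x ∈ F_7. For each x, list the y ∈ F_7 with f(x, y) ≡ 0 and those with g(x, y) ≡ 0 (mod 7); the common zeros in that column are the intersection.
  x = 0: f ≡ 0 at y ∈ ∅; g ≡ 0 at y ∈ {3}; common: ∅.
  x = 1: f ≡ 0 at y ∈ ∅; g ≡ 0 at y ∈ {4}; common: ∅.
  x = 2: f ≡ 0 at y ∈ ∅; g ≡ 0 at y ∈ {5}; common: ∅.
  x = 3: f ≡ 0 at y ∈ {0, 1, 2, 3, 4, 5, 6}; g ≡ 0 at y ∈ {6}; common: {6}.
  x = 4: f ≡ 0 at y ∈ ∅; g ≡ 0 at y ∈ {0}; common: ∅.
  x = 5: f ≡ 0 at y ∈ ∅; g ≡ 0 at y ∈ {1}; common: ∅.
  x = 6: f ≡ 0 at y ∈ ∅; g ≡ 0 at y ∈ {2}; common: ∅.
Collecting: common zeros = {(3, 6)}, so the count is 1.
Comparison with the Bézout bound: 1 ≤ 1 = deg(f)·deg(g), as expected for curves with no common component (the bound is attained).


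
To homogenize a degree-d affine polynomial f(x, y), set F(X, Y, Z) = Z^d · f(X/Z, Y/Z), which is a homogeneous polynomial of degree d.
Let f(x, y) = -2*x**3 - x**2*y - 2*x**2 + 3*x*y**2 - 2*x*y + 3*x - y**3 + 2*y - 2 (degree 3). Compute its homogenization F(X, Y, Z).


F(X, Y, Z) = -2*X**3 - X**2*Y - 2*X**2*Z + 3*X*Y**2 - 2*X*Y*Z + 3*X*Z**2 - Y**3 + 2*Y*Z**2 - 2*Z**3

deg(f) = 3.
Substitute x = X/Z, y = Y/Z into f, then multiply by Z^3.
  monomial -2·x^3·y^0 ↦ -2·X^3·Y^0·Z^0.
  monomial -1·x^2·y^1 ↦ -1·X^2·Y^1·Z^0.
  monomial -2·x^2·y^0 ↦ -2·X^2·Y^0·Z^1.
  monomial 3·x^1·y^2 ↦ 3·X^1·Y^2·Z^0.
  monomial -2·x^1·y^1 ↦ -2·X^1·Y^1·Z^1.
  monomial 3·x^1·y^0 ↦ 3·X^1·Y^0·Z^2.
  monomial -1·x^0·y^3 ↦ -1·X^0·Y^3·Z^0.
  monomial 2·x^0·y^1 ↦ 2·X^0·Y^1·Z^2.
  monomial -2·x^0·y^0 ↦ -2·X^0·Y^0·Z^3.
Collecting: F(X, Y, Z) = -2*X**3 - X**2*Y - 2*X**2*Z + 3*X*Y**2 - 2*X*Y*Z + 3*X*Z**2 - Y**3 + 2*Y*Z**2 - 2*Z**3.


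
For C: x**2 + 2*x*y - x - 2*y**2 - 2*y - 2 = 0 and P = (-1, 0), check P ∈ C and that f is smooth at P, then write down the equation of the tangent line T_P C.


Tangent line at P: -3*x - 4*y - 3 = 0.

Step 1: f(-1, 0) = 0, so P lies on C.
Step 2: partial derivatives
  f_x(x, y) = 2*x + 2*y - 1, f_y(x, y) = 2*x - 4*y - 2.
  f_x(P) = -3, f_y(P) = -4 (gradient nonzero, so P is smooth).
Step 3: tangent line at P: -3·(x − -1) + -4·(y − 0) = 0.
Expanding: -3*x - 4*y - 3 = 0.


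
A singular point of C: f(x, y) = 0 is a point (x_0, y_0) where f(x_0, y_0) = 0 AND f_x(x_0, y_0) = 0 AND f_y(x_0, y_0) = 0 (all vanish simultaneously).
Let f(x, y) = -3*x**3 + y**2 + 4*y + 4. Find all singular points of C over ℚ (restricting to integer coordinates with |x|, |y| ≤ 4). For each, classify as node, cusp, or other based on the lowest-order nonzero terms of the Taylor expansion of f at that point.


Singular points: {(0, -2)}; classification: cusp.

Compute partial derivatives:
  f_x = -9*x**2.
  f_y = 2*y + 4.
Scan x_0 ∈ {−4, ..., 4}. For each x_0, f_y(x_0, y) is a polynomial in y; find its integer roots y ∈ {−4, ..., 4}, then test f_x and f at those candidates.
  x = -4: f_y(-4, y) = 2*y + 4; vanishes at y ∈ {-2}. (-4, -2): f_x = -144 ≠ 0.
  x = -3: f_y(-3, y) = 2*y + 4; vanishes at y ∈ {-2}. (-3, -2): f_x = -81 ≠ 0.
  x = -2: f_y(-2, y) = 2*y + 4; vanishes at y ∈ {-2}. (-2, -2): f_x = -36 ≠ 0.
  x = -1: f_y(-1, y) = 2*y + 4; vanishes at y ∈ {-2}. (-1, -2): f_x = -9 ≠ 0.
  x = 0: f_y(0, y) = 2*y + 4; vanishes at y ∈ {-2}. (0, -2): f_x = 0, f = 0 — SINGULAR.
  x = 1: f_y(1, y) = 2*y + 4; vanishes at y ∈ {-2}. (1, -2): f_x = -9 ≠ 0.
  x = 2: f_y(2, y) = 2*y + 4; vanishes at y ∈ {-2}. (2, -2): f_x = -36 ≠ 0.
  x = 3: f_y(3, y) = 2*y + 4; vanishes at y ∈ {-2}. (3, -2): f_x = -81 ≠ 0.
  x = 4: f_y(4, y) = 2*y + 4; vanishes at y ∈ {-2}. (4, -2): f_x = -144 ≠ 0.
Only singular point on the grid: (0, -2).
Classify: substitute x = 0 + u, y = -2 + v and expand: f = -3*u**3 + v**2.
No constant or linear terms (consistent with a singular point). Quadratic part: v**2. Cubic part: -3*u**3.
The quadratic part v**2 is a perfect square, so there is a single (double) tangent line v = 0, i.e. y = -2. Restricting the cubic part to that line (v = 0) leaves -3*u**3 ≠ 0, so f is not divisible by v and the branch is v² ≈ 3*u**3 to lowest order — this is a cusp.
Classification: cusp.


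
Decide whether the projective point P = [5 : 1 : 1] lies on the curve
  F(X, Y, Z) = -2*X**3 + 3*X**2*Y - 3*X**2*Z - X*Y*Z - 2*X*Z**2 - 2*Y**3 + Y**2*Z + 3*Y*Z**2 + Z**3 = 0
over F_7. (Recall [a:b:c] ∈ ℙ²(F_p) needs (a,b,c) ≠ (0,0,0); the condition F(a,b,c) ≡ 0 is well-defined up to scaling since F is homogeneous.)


F(5,1,1) ≡ 4 (mod 7); P is NOT on the curve.

Evaluate F(5, 1, 1) term-by-term (mod 7).
  -2*X**3 ↦ -2·125·1·1 = -250
  3*X**2*Y ↦ 3·25·1·1 = 75
  -3*X**2*Z ↦ -3·25·1·1 = -75
  -X*Y*Z ↦ -1·5·1·1 = -5
  -2*X*Z**2 ↦ -2·5·1·1 = -10
  -2*Y**3 ↦ -2·1·1·1 = -2
  Y**2*Z ↦ 1·1·1·1 = 1
  3*Y*Z**2 ↦ 3·1·1·1 = 3
  Z**3 ↦ 1·1·1·1 = 1
Sum: F(5, 1, 1) = (-250) + (75) + (-75) + (-5) + (-10) + (-2) + (1) + (3) + (1) = -262.
Reducing mod 7: -262 ≡ 4 (mod 7).
Since F(a, b, c) ≡ 4 ≠ 0 (mod 7), P does NOT lie on the curve.


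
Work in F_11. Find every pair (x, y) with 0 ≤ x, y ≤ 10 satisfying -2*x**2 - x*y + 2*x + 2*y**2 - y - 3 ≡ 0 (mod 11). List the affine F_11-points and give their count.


Affine F_11-points: {(0, 7), (0, 10), (3, 6), (3, 7), (6, 3), (6, 6), (7, 5), (7, 10), (8, 5), (9, 8), (10, 3), (10, 8)}; count = 12.

For each of the 121 pairs (x, y) ∈ F_11², evaluate f(x, y) mod 11. Record the zeros.
  x = 0: [0↦8, 1↦9, 2↦3, 3↦1, 4↦3, 5↦9, 6↦8, 7↦0, 8↦7, 9↦7, 10↦0]  zeros at y ∈ {7, 10}
  x = 1: [0↦8, 1↦8, 2↦1, 3↦9, 4↦10, 5↦4, 6↦2, 7↦4, 8↦10, 9↦9, 10↦1]  zeros at y ∈ ∅
  x = 2: [0↦4, 1↦3, 2↦6, 3↦2, 4↦2, 5↦6, 6↦3, 7↦4, 8↦9, 9↦7, 10↦9]  zeros at y ∈ ∅
  x = 3: [0↦7, 1↦5, 2↦7, 3↦2, 4↦1, 5↦4, 6↦0, 7↦0, 8↦4, 9↦1, 10↦2]  zeros at y ∈ {6, 7}
  x = 4: [0↦6, 1↦3, 2↦4, 3↦9, 4↦7, 5↦9, 6↦4, 7↦3, 8↦6, 9↦2, 10↦2]  zeros at y ∈ ∅
  x = 5: [0↦1, 1↦8, 2↦8, 3↦1, 4↦9, 5↦10, 6↦4, 7↦2, 8↦4, 9↦10, 10↦9]  zeros at y ∈ ∅
  x = 6: [0↦3, 1↦9, 2↦8, 3↦0, 4↦7, 5↦7, 6↦0, 7↦8, 8↦9, 9↦3, 10↦1]  zeros at y ∈ {3, 6}
  x = 7: [0↦1, 1↦6, 2↦4, 3↦6, 4↦1, 5↦0, 6↦3, 7↦10, 8↦10, 9↦3, 10↦0]  zeros at y ∈ {5, 10}
  x = 8: [0↦6, 1↦10, 2↦7, 3↦8, 4↦2, 5↦0, 6↦2, 7↦8, 8↦7, 9↦10, 10↦6]  zeros at y ∈ {5}
  x = 9: [0↦7, 1↦10, 2↦6, 3↦6, 4↦10, 5↦7, 6↦8, 7↦2, 8↦0, 9↦2, 10↦8]  zeros at y ∈ {8}
  x = 10: [0↦4, 1↦6, 2↦1, 3↦0, 4↦3, 5↦10, 6↦10, 7↦3, 8↦0, 9↦1, 10↦6]  zeros at y ∈ {3, 8}
Collecting zeros: affine points = {(0, 7), (0, 10), (3, 6), (3, 7), (6, 3), (6, 6), (7, 5), (7, 10), (8, 5), (9, 8), (10, 3), (10, 8)}.
Total count |C(F_11)_aff| = 12.


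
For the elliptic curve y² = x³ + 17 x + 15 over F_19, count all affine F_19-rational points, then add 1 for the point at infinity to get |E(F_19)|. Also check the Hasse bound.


Affine points = {(2, 0), (3, 6), (3, 13), (5, 4), (5, 15), (8, 6), (8, 13), (9, 2), (9, 17), (10, 8), (10, 11), (12, 3), (12, 16), (13, 1), (13, 18), (15, 4), (15, 15), (17, 7), (17, 12), (18, 4), (18, 15)}; affine count = 21; |E(F_19)| = 22.

Discriminant check: Δ ∝ 4a³ + 27b² = 4·17³ + 27·15² = 4·4913 + 27·225 ≡ 1 (mod 19). Nonzero ⇒ E is nonsingular.
For each x ∈ F_19, compute rhs = x³ + 17·x + 15 mod 19, then count y ∈ F_19 with y² ≡ rhs.
  x = 0: rhs = 15, matching y values: none (0 points).
  x = 1: rhs = 14, matching y values: none (0 points).
  x = 2: rhs = 0, matching y values: 0 (1 points).
  x = 3: rhs = 17, matching y values: 6, 13 (2 points).
  x = 4: rhs = 14, matching y values: none (0 points).
  x = 5: rhs = 16, matching y values: 4, 15 (2 points).
  x = 6: rhs = 10, matching y values: none (0 points).
  x = 7: rhs = 2, matching y values: none (0 points).
  x = 8: rhs = 17, matching y values: 6, 13 (2 points).
  x = 9: rhs = 4, matching y values: 2, 17 (2 points).
  x = 10: rhs = 7, matching y values: 8, 11 (2 points).
  x = 11: rhs = 13, matching y values: none (0 points).
  x = 12: rhs = 9, matching y values: 3, 16 (2 points).
  x = 13: rhs = 1, matching y values: 1, 18 (2 points).
  x = 14: rhs = 14, matching y values: none (0 points).
  x = 15: rhs = 16, matching y values: 4, 15 (2 points).
  x = 16: rhs = 13, matching y values: none (0 points).
  x = 17: rhs = 11, matching y values: 7, 12 (2 points).
  x = 18: rhs = 16, matching y values: 4, 15 (2 points).
Total affine count: 21.
Full point count |E(F_19)| = 21 + 1 = 22.
Hasse bound: |22 − (19+1)| = |2| = 2 ≤ 2√19 ≈ 8.7178 ✓.


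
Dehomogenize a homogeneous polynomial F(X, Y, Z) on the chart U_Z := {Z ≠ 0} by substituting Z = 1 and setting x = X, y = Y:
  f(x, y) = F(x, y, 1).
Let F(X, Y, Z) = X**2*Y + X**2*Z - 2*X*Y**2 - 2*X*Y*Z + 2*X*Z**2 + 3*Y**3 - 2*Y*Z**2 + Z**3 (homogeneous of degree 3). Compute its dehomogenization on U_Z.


f(x, y) = x**2*y + x**2 - 2*x*y**2 - 2*x*y + 2*x + 3*y**3 - 2*y + 1

On U_Z we set Z = 1. Each monomial c·X^i·Y^j·Z^k in F becomes c·x^i·y^j·1^k = c·x^i·y^j.
Substituting Z = 1: F(X, Y, 1) = x**2*y + x**2 - 2*x*y**2 - 2*x*y + 2*x + 3*y**3 - 2*y + 1.
Note: deg(f) ≤ deg(F) = 3; strict inequality happens when F is divisible by Z (lost terms).


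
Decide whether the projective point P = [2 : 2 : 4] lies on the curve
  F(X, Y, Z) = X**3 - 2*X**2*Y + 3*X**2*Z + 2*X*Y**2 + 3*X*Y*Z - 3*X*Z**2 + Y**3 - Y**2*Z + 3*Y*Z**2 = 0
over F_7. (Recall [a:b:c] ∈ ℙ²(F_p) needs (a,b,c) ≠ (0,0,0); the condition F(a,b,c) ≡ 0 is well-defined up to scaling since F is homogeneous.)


F(2,2,4) ≡ 5 (mod 7); P is NOT on the curve.

Evaluate F(2, 2, 4) term-by-term (mod 7).
  X**3 ↦ 1·8·1·1 = 8
  -2*X**2*Y ↦ -2·4·2·1 = -16
  3*X**2*Z ↦ 3·4·1·4 = 48
  2*X*Y**2 ↦ 2·2·4·1 = 16
  3*X*Y*Z ↦ 3·2·2·4 = 48
  -3*X*Z**2 ↦ -3·2·1·16 = -96
  Y**3 ↦ 1·1·8·1 = 8
  -Y**2*Z ↦ -1·1·4·4 = -16
  3*Y*Z**2 ↦ 3·1·2·16 = 96
Sum: F(2, 2, 4) = (8) + (-16) + (48) + (16) + (48) + (-96) + (8) + (-16) + (96) = 96.
Reducing mod 7: 96 ≡ 5 (mod 7).
Since F(a, b, c) ≡ 5 ≠ 0 (mod 7), P does NOT lie on the curve.


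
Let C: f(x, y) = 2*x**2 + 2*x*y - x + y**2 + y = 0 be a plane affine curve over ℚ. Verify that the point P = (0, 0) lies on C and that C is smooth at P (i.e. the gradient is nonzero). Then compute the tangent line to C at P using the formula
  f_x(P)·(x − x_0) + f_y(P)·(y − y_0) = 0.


Tangent line at P: -x + y = 0.

Step 1: f(0, 0) = 0, so P lies on C.
Step 2: partial derivatives
  f_x(x, y) = 4*x + 2*y - 1, f_y(x, y) = 2*x + 2*y + 1.
  f_x(P) = -1, f_y(P) = 1 (gradient nonzero, so P is smooth).
Step 3: tangent line at P: -1·(x − 0) + 1·(y − 0) = 0.
Expanding: -x + y = 0.


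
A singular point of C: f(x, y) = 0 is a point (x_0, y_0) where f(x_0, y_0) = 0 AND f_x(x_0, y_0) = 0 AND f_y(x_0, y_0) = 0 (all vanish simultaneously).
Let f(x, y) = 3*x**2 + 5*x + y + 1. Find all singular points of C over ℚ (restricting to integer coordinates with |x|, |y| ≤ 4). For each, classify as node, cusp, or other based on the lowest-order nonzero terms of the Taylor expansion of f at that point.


No singular points in the scanned grid; C is smooth there.

Compute partial derivatives:
  f_x = 6*x + 5.
  f_y = 1.
f_y = 1 is a nonzero constant, so f_y never vanishes: no point (x, y) can satisfy f = f_x = f_y = 0. In particular no (x, y) ∈ {−4, ..., 4}² is singular; the curve is smooth.


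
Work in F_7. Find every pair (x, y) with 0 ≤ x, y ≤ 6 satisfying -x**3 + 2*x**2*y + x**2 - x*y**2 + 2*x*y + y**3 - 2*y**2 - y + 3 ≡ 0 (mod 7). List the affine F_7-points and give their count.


Affine F_7-points: {(2, 1), (4, 6), (5, 4), (6, 2), (6, 4)}; count = 5.

For each of the 49 pairs (x, y) ∈ F_7², evaluate f(x, y) mod 7. Record the zeros.
  x = 0: [0↦3, 1↦1, 2↦1, 3↦2, 4↦3, 5↦3, 6↦1]  zeros at y ∈ ∅
  x = 1: [0↦3, 1↦4, 2↦5, 3↦5, 4↦3, 5↦5, 6↦3]  zeros at y ∈ ∅
  x = 2: [0↦6, 1↦0, 2↦6, 3↦2, 4↦1, 5↦2, 6↦4]  zeros at y ∈ {1}
  x = 3: [0↦6, 1↦4, 2↦5, 3↦1, 4↦5, 5↦2, 6↦5]  zeros at y ∈ ∅
  x = 4: [0↦4, 1↦3, 2↦3, 3↦3, 4↦2, 5↦6, 6↦0]  zeros at y ∈ {6}
  x = 5: [0↦1, 1↦5, 2↦1, 3↦2, 4↦0, 5↦1, 6↦4]  zeros at y ∈ {4}
  x = 6: [0↦5, 1↦4, 2↦0, 3↦6, 4↦0, 5↦2, 6↦4]  zeros at y ∈ {2, 4}
Collecting zeros: affine points = {(2, 1), (4, 6), (5, 4), (6, 2), (6, 4)}.
Total count |C(F_7)_aff| = 5.


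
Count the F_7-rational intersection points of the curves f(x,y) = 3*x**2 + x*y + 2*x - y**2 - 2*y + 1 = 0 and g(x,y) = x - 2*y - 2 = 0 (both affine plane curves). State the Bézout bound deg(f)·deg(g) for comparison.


Common zeros: ∅; count = 0; Bézout bound = 2.

deg(f) = 2, deg(g) = 1, so Bézout bound = 2.
Scan x ∈ F_7. For each x, list the y ∈ F_7 with f(x, y) ≡ 0 and those with g(x, y) ≡ 0 (mod 7); the common zeros in that column are the intersection.
  x = 0: f ≡ 0 at y ∈ {2, 3}; g ≡ 0 at y ∈ {6}; common: ∅.
  x = 1: f ≡ 0 at y ∈ {2, 4}; g ≡ 0 at y ∈ {3}; common: ∅.
  x = 2: f ≡ 0 at y ∈ ∅; g ≡ 0 at y ∈ {0}; common: ∅.
  x = 3: f ≡ 0 at y ∈ {3, 5}; g ≡ 0 at y ∈ {4}; common: ∅.
  x = 4: f ≡ 0 at y ∈ {4, 5}; g ≡ 0 at y ∈ {1}; common: ∅.
  x = 5: f ≡ 0 at y ∈ ∅; g ≡ 0 at y ∈ {5}; common: ∅.
  x = 6: f ≡ 0 at y ∈ ∅; g ≡ 0 at y ∈ {2}; common: ∅.
Collecting: common zeros = ∅, so the count is 0.
Comparison with the Bézout bound: 0 ≤ 2 = deg(f)·deg(g), as expected for curves with no common component (the affine F_7-count falls short of the bound because intersections may lie at infinity, over extension fields, or carry multiplicity).


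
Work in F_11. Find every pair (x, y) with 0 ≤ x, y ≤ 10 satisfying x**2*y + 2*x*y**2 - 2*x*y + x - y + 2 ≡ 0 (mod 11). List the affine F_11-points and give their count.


Affine F_11-points: {(0, 2), (2, 5), (2, 9), (3, 2), (3, 5), (4, 3), (5, 6), (5, 8), (7, 8), (7, 10), (9, 0), (9, 10), (10, 3), (10, 9)}; count = 14.

For each of the 121 pairs (x, y) ∈ F_11², evaluate f(x, y) mod 11. Record the zeros.
  x = 0: [0↦2, 1↦1, 2↦0, 3↦10, 4↦9, 5↦8, 6↦7, 7↦6, 8↦5, 9↦4, 10↦3]  zeros at y ∈ {2}
  x = 1: [0↦3, 1↦3, 2↦7, 3↦4, 4↦5, 5↦10, 6↦8, 7↦10, 8↦5, 9↦4, 10↦7]  zeros at y ∈ ∅
  x = 2: [0↦4, 1↦7, 2↦7, 3↦4, 4↦9, 5↦0, 6↦10, 7↦6, 8↦10, 9↦0, 10↦9]  zeros at y ∈ {5, 9}
  x = 3: [0↦5, 1↦2, 2↦0, 3↦10, 4↦10, 5↦0, 6↦2, 7↦5, 8↦9, 9↦3, 10↦9]  zeros at y ∈ {2, 5}
  x = 4: [0↦6, 1↦10, 2↦8, 3↦0, 4↦8, 5↦10, 6↦6, 7↦7, 8↦2, 9↦2, 10↦7]  zeros at y ∈ {3}
  x = 5: [0↦7, 1↦9, 2↦9, 3↦7, 4↦3, 5↦8, 6↦0, 7↦1, 8↦0, 9↦8, 10↦3]  zeros at y ∈ {6, 8}
  x = 6: [0↦8, 1↦10, 2↦3, 3↦9, 4↦6, 5↦5, 6↦6, 7↦9, 8↦3, 9↦10, 10↦8]  zeros at y ∈ ∅
  x = 7: [0↦9, 1↦2, 2↦1, 3↦6, 4↦6, 5↦1, 6↦2, 7↦9, 8↦0, 9↦8, 10↦0]  zeros at y ∈ {8, 10}
  x = 8: [0↦10, 1↦7, 2↦3, 3↦9, 4↦3, 5↦7, 6↦10, 7↦1, 8↦2, 9↦2, 10↦1]  zeros at y ∈ ∅
  x = 9: [0↦0, 1↦3, 2↦9, 3↦7, 4↦8, 5↦1, 6↦8, 7↦7, 8↦9, 9↦3, 10↦0]  zeros at y ∈ {0, 10}
  x = 10: [0↦1, 1↦1, 2↦8, 3↦0, 4↦10, 5↦5, 6↦7, 7↦5, 8↦10, 9↦0, 10↦8]  zeros at y ∈ {3, 9}
Collecting zeros: affine points = {(0, 2), (2, 5), (2, 9), (3, 2), (3, 5), (4, 3), (5, 6), (5, 8), (7, 8), (7, 10), (9, 0), (9, 10), (10, 3), (10, 9)}.
Total count |C(F_11)_aff| = 14.


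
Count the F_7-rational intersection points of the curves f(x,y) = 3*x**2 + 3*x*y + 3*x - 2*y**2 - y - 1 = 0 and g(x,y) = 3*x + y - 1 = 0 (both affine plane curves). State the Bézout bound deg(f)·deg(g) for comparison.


Common zeros: {(1, 5), (6, 4)}; count = 2; Bézout bound = 2.

deg(f) = 2, deg(g) = 1, so Bézout bound = 2.
Scan x ∈ F_7. For each x, list the y ∈ F_7 with f(x, y) ≡ 0 and those with g(x, y) ≡ 0 (mod 7); the common zeros in that column are the intersection.
  x = 0: f ≡ 0 at y ∈ {5}; g ≡ 0 at y ∈ {1}; common: ∅.
  x = 1: f ≡ 0 at y ∈ {3, 5}; g ≡ 0 at y ∈ {5}; common: {5}.
  x = 2: f ≡ 0 at y ∈ {3}; g ≡ 0 at y ∈ {2}; common: ∅.
  x = 3: f ≡ 0 at y ∈ {0, 4}; g ≡ 0 at y ∈ {6}; common: ∅.
  x = 4: f ≡ 0 at y ∈ ∅; g ≡ 0 at y ∈ {3}; common: ∅.
  x = 5: f ≡ 0 at y ∈ ∅; g ≡ 0 at y ∈ {0}; common: ∅.
  x = 6: f ≡ 0 at y ∈ {1, 4}; g ≡ 0 at y ∈ {4}; common: {4}.
Collecting: common zeros = {(1, 5), (6, 4)}, so the count is 2.
Comparison with the Bézout bound: 2 ≤ 2 = deg(f)·deg(g), as expected for curves with no common component (the bound is attained).


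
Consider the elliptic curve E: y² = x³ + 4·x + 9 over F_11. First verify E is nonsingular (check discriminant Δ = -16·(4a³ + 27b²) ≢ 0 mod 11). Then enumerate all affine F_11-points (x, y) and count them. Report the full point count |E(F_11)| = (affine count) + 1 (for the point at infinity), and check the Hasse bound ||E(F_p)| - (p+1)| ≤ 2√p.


Affine points = {(0, 3), (0, 8), (1, 5), (1, 6), (2, 5), (2, 6), (3, 2), (3, 9), (4, 1), (4, 10), (5, 0), (8, 5), (8, 6), (9, 2), (9, 9), (10, 2), (10, 9)}; affine count = 17; |E(F_11)| = 18.

Discriminant check: Δ ∝ 4a³ + 27b² = 4·4³ + 27·9² = 4·64 + 27·81 ≡ 1 (mod 11). Nonzero ⇒ E is nonsingular.
For each x ∈ F_11, compute rhs = x³ + 4·x + 9 mod 11, then count y ∈ F_11 with y² ≡ rhs.
  x = 0: rhs = 9, matching y values: 3, 8 (2 points).
  x = 1: rhs = 3, matching y values: 5, 6 (2 points).
  x = 2: rhs = 3, matching y values: 5, 6 (2 points).
  x = 3: rhs = 4, matching y values: 2, 9 (2 points).
  x = 4: rhs = 1, matching y values: 1, 10 (2 points).
  x = 5: rhs = 0, matching y values: 0 (1 points).
  x = 6: rhs = 7, matching y values: none (0 points).
  x = 7: rhs = 6, matching y values: none (0 points).
  x = 8: rhs = 3, matching y values: 5, 6 (2 points).
  x = 9: rhs = 4, matching y values: 2, 9 (2 points).
  x = 10: rhs = 4, matching y values: 2, 9 (2 points).
Total affine count: 17.
Full point count |E(F_11)| = 17 + 1 = 18.
Hasse bound: |18 − (11+1)| = |6| = 6 ≤ 2√11 ≈ 6.6332 ✓.


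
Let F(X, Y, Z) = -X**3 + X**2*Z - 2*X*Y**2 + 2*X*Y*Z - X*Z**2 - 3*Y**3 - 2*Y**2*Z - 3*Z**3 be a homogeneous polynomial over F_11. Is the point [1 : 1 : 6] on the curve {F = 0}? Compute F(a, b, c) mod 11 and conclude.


F(1,1,6) ≡ 9 (mod 11); P is NOT on the curve.

Evaluate F(1, 1, 6) term-by-term (mod 11).
  -X**3 ↦ -1·1·1·1 = -1
  X**2*Z ↦ 1·1·1·6 = 6
  -2*X*Y**2 ↦ -2·1·1·1 = -2
  2*X*Y*Z ↦ 2·1·1·6 = 12
  -X*Z**2 ↦ -1·1·1·36 = -36
  -3*Y**3 ↦ -3·1·1·1 = -3
  -2*Y**2*Z ↦ -2·1·1·6 = -12
  -3*Z**3 ↦ -3·1·1·216 = -648
Sum: F(1, 1, 6) = (-1) + (6) + (-2) + (12) + (-36) + (-3) + (-12) + (-648) = -684.
Reducing mod 11: -684 ≡ 9 (mod 11).
Since F(a, b, c) ≡ 9 ≠ 0 (mod 11), P does NOT lie on the curve.


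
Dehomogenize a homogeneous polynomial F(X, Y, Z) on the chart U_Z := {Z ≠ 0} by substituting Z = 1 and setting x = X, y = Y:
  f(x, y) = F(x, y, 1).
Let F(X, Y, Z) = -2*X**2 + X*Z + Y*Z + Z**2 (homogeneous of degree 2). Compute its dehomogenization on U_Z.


f(x, y) = -2*x**2 + x + y + 1

On U_Z we set Z = 1. Each monomial c·X^i·Y^j·Z^k in F becomes c·x^i·y^j·1^k = c·x^i·y^j.
Substituting Z = 1: F(X, Y, 1) = -2*x**2 + x + y + 1.
Note: deg(f) ≤ deg(F) = 2; strict inequality happens when F is divisible by Z (lost terms).


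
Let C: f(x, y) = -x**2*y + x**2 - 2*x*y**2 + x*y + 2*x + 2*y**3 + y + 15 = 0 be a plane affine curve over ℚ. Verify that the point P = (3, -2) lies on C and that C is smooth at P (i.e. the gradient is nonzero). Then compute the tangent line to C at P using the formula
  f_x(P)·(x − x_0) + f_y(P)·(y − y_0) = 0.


Tangent line at P: 10*x + 43*y + 56 = 0.

Step 1: f(3, -2) = 0, so P lies on C.
Step 2: partial derivatives
  f_x(x, y) = -2*x*y + 2*x - 2*y**2 + y + 2, f_y(x, y) = -x**2 - 4*x*y + x + 6*y**2 + 1.
  f_x(P) = 10, f_y(P) = 43 (gradient nonzero, so P is smooth).
Step 3: tangent line at P: 10·(x − 3) + 43·(y − -2) = 0.
Expanding: 10*x + 43*y + 56 = 0.


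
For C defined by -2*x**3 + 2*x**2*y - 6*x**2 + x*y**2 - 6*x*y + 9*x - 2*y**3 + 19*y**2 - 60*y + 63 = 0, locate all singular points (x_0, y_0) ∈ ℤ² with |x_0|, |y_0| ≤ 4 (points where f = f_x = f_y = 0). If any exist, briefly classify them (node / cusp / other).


Singular points: {(0, 3)}; classification: cusp.

Compute partial derivatives:
  f_x = -6*x**2 + 4*x*y - 12*x + y**2 - 6*y + 9.
  f_y = 2*x**2 + 2*x*y - 6*x - 6*y**2 + 38*y - 60.
Scan x_0 ∈ {−4, ..., 4}. For each x_0, f_y(x_0, y) is a polynomial in y; find its integer roots y ∈ {−4, ..., 4}, then test f_x and f at those candidates.
  x = -4: f_y(-4, y) = -6*y**2 + 30*y - 4; no integer root y with |y| ≤ 4.
  x = -3: f_y(-3, y) = -6*y**2 + 32*y - 24; no integer root y with |y| ≤ 4.
  x = -2: f_y(-2, y) = -6*y**2 + 34*y - 40; vanishes at y ∈ {4}. (-2, 4): f_x = -31 ≠ 0.
  x = -1: f_y(-1, y) = -6*y**2 + 36*y - 52; no integer root y with |y| ≤ 4.
  x = 0: f_y(0, y) = -6*y**2 + 38*y - 60; vanishes at y ∈ {3}. (0, 3): f_x = 0, f = 0 — SINGULAR.
  x = 1: f_y(1, y) = -6*y**2 + 40*y - 64; vanishes at y ∈ {4}. (1, 4): f_x = -1 ≠ 0.
  x = 2: f_y(2, y) = -6*y**2 + 42*y - 64; no integer root y with |y| ≤ 4.
  x = 3: f_y(3, y) = -6*y**2 + 44*y - 60; no integer root y with |y| ≤ 4.
  x = 4: f_y(4, y) = -6*y**2 + 46*y - 52; no integer root y with |y| ≤ 4.
Only singular point on the grid: (0, 3).
Classify: substitute x = 0 + u, y = 3 + v and expand: f = -2*u**3 + 2*u**2*v + u*v**2 - 2*v**3 + v**2.
No constant or linear terms (consistent with a singular point). Quadratic part: v**2. Cubic part: -2*u**3 + 2*u**2*v + u*v**2 - 2*v**3.
The quadratic part v**2 is a perfect square, so there is a single (double) tangent line v = 0, i.e. y = 3. Restricting the cubic part to that line (v = 0) leaves -2*u**3 ≠ 0, so f is not divisible by v and the branch is v² ≈ 2*u**3 to lowest order — this is a cusp.
Classification: cusp.


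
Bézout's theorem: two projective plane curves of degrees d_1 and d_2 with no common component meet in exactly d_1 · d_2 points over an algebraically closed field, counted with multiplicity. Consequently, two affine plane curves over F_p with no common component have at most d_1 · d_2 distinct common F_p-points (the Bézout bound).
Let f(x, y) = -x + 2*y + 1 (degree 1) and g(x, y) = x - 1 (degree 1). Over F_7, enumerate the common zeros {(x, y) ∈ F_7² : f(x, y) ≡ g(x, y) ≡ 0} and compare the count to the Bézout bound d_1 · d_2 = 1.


Common zeros: {(1, 0)}; count = 1; Bézout bound = 1.

deg(f) = 1, deg(g) = 1, so Bézout bound = 1.
Scan x ∈ F_7. For each x, list the y ∈ F_7 with f(x, y) ≡ 0 and those with g(x, y) ≡ 0 (mod 7); the common zeros in that column are the intersection.
  x = 0: f ≡ 0 at y ∈ {3}; g ≡ 0 at y ∈ ∅; common: ∅.
  x = 1: f ≡ 0 at y ∈ {0}; g ≡ 0 at y ∈ {0, 1, 2, 3, 4, 5, 6}; common: {0}.
  x = 2: f ≡ 0 at y ∈ {4}; g ≡ 0 at y ∈ ∅; common: ∅.
  x = 3: f ≡ 0 at y ∈ {1}; g ≡ 0 at y ∈ ∅; common: ∅.
  x = 4: f ≡ 0 at y ∈ {5}; g ≡ 0 at y ∈ ∅; common: ∅.
  x = 5: f ≡ 0 at y ∈ {2}; g ≡ 0 at y ∈ ∅; common: ∅.
  x = 6: f ≡ 0 at y ∈ {6}; g ≡ 0 at y ∈ ∅; common: ∅.
Collecting: common zeros = {(1, 0)}, so the count is 1.
Comparison with the Bézout bound: 1 ≤ 1 = deg(f)·deg(g), as expected for curves with no common component (the bound is attained).


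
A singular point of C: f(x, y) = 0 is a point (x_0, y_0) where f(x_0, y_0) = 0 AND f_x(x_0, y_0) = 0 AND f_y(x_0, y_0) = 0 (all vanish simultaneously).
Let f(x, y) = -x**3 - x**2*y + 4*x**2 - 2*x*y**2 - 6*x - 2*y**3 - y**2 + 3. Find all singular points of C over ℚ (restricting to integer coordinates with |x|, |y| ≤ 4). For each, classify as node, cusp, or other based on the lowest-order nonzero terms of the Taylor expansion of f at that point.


Singular points: {(2, -1)}; classification: node.

Compute partial derivatives:
  f_x = -3*x**2 - 2*x*y + 8*x - 2*y**2 - 6.
  f_y = -x**2 - 4*x*y - 6*y**2 - 2*y.
Scan x_0 ∈ {−4, ..., 4}. For each x_0, f_y(x_0, y) is a polynomial in y; find its integer roots y ∈ {−4, ..., 4}, then test f_x and f at those candidates.
  x = -4: f_y(-4, y) = -6*y**2 + 14*y - 16; no integer root y with |y| ≤ 4.
  x = -3: f_y(-3, y) = -6*y**2 + 10*y - 9; no integer root y with |y| ≤ 4.
  x = -2: f_y(-2, y) = -6*y**2 + 6*y - 4; no integer root y with |y| ≤ 4.
  x = -1: f_y(-1, y) = -6*y**2 + 2*y - 1; no integer root y with |y| ≤ 4.
  x = 0: f_y(0, y) = -6*y**2 - 2*y; vanishes at y ∈ {0}. (0, 0): f_x = -6 ≠ 0.
  x = 1: f_y(1, y) = -6*y**2 - 6*y - 1; no integer root y with |y| ≤ 4.
  x = 2: f_y(2, y) = -6*y**2 - 10*y - 4; vanishes at y ∈ {-1}. (2, -1): f_x = 0, f = 0 — SINGULAR.
  x = 3: f_y(3, y) = -6*y**2 - 14*y - 9; no integer root y with |y| ≤ 4.
  x = 4: f_y(4, y) = -6*y**2 - 18*y - 16; no integer root y with |y| ≤ 4.
Only singular point on the grid: (2, -1).
Classify: substitute x = 2 + u, y = -1 + v and expand: f = -u**3 - u**2*v - u**2 - 2*u*v**2 - 2*v**3 + v**2.
No constant or linear terms (consistent with a singular point). Quadratic part: -u**2 + v**2. Cubic part: -u**3 - u**2*v - 2*u*v**2 - 2*v**3.
The quadratic part v**2 - u**2 = (v − u)(v + u) splits into two distinct linear factors, so there are two distinct tangent lines y − -1 = ±(x − 2) — this is a node (ordinary double point).
Classification: node.


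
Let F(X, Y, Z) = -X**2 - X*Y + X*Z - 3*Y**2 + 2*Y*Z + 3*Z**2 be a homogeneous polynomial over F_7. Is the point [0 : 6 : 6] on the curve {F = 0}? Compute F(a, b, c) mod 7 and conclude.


F(0,6,6) ≡ 2 (mod 7); P is NOT on the curve.

Evaluate F(0, 6, 6) term-by-term (mod 7).
  -X**2 ↦ -1·0·1·1 = 0
  -X*Y ↦ -1·0·6·1 = 0
  X*Z ↦ 1·0·1·6 = 0
  -3*Y**2 ↦ -3·1·36·1 = -108
  2*Y*Z ↦ 2·1·6·6 = 72
  3*Z**2 ↦ 3·1·1·36 = 108
Sum: F(0, 6, 6) = (0) + (0) + (0) + (-108) + (72) + (108) = 72.
Reducing mod 7: 72 ≡ 2 (mod 7).
Since F(a, b, c) ≡ 2 ≠ 0 (mod 7), P does NOT lie on the curve.


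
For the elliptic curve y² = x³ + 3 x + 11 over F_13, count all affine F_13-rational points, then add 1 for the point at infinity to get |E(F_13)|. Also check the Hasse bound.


Affine points = {(2, 5), (2, 8), (4, 3), (4, 10), (8, 1), (8, 12), (9, 0), (10, 1), (10, 12), (11, 6), (11, 7)}; affine count = 11; |E(F_13)| = 12.

Discriminant check: Δ ∝ 4a³ + 27b² = 4·3³ + 27·11² = 4·27 + 27·121 ≡ 8 (mod 13). Nonzero ⇒ E is nonsingular.
For each x ∈ F_13, compute rhs = x³ + 3·x + 11 mod 13, then count y ∈ F_13 with y² ≡ rhs.
  x = 0: rhs = 11, matching y values: none (0 points).
  x = 1: rhs = 2, matching y values: none (0 points).
  x = 2: rhs = 12, matching y values: 5, 8 (2 points).
  x = 3: rhs = 8, matching y values: none (0 points).
  x = 4: rhs = 9, matching y values: 3, 10 (2 points).
  x = 5: rhs = 8, matching y values: none (0 points).
  x = 6: rhs = 11, matching y values: none (0 points).
  x = 7: rhs = 11, matching y values: none (0 points).
  x = 8: rhs = 1, matching y values: 1, 12 (2 points).
  x = 9: rhs = 0, matching y values: 0 (1 points).
  x = 10: rhs = 1, matching y values: 1, 12 (2 points).
  x = 11: rhs = 10, matching y values: 6, 7 (2 points).
  x = 12: rhs = 7, matching y values: none (0 points).
Total affine count: 11.
Full point count |E(F_13)| = 11 + 1 = 12.
Hasse bound: |12 − (13+1)| = |-2| = 2 ≤ 2√13 ≈ 7.2111 ✓.


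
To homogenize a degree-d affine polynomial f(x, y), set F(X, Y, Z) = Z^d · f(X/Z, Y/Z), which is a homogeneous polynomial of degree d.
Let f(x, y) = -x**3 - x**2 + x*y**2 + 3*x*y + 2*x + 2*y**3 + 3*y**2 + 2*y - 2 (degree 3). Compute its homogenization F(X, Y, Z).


F(X, Y, Z) = -X**3 - X**2*Z + X*Y**2 + 3*X*Y*Z + 2*X*Z**2 + 2*Y**3 + 3*Y**2*Z + 2*Y*Z**2 - 2*Z**3

deg(f) = 3.
Substitute x = X/Z, y = Y/Z into f, then multiply by Z^3.
  monomial -1·x^3·y^0 ↦ -1·X^3·Y^0·Z^0.
  monomial -1·x^2·y^0 ↦ -1·X^2·Y^0·Z^1.
  monomial 1·x^1·y^2 ↦ 1·X^1·Y^2·Z^0.
  monomial 3·x^1·y^1 ↦ 3·X^1·Y^1·Z^1.
  monomial 2·x^1·y^0 ↦ 2·X^1·Y^0·Z^2.
  monomial 2·x^0·y^3 ↦ 2·X^0·Y^3·Z^0.
  monomial 3·x^0·y^2 ↦ 3·X^0·Y^2·Z^1.
  monomial 2·x^0·y^1 ↦ 2·X^0·Y^1·Z^2.
  monomial -2·x^0·y^0 ↦ -2·X^0·Y^0·Z^3.
Collecting: F(X, Y, Z) = -X**3 - X**2*Z + X*Y**2 + 3*X*Y*Z + 2*X*Z**2 + 2*Y**3 + 3*Y**2*Z + 2*Y*Z**2 - 2*Z**3.


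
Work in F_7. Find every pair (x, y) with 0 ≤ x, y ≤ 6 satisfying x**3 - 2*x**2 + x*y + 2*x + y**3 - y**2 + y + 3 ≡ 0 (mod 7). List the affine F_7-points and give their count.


Affine F_7-points: {(0, 6), (1, 3), (1, 6), (2, 0), (4, 5), (6, 5)}; count = 6.

For each of the 49 pairs (x, y) ∈ F_7², evaluate f(x, y) mod 7. Record the zeros.
  x = 0: [0↦3, 1↦4, 2↦2, 3↦3, 4↦6, 5↦3, 6↦0]  zeros at y ∈ {6}
  x = 1: [0↦4, 1↦6, 2↦5, 3↦0, 4↦4, 5↦2, 6↦0]  zeros at y ∈ {3, 6}
  x = 2: [0↦0, 1↦3, 2↦3, 3↦6, 4↦4, 5↦3, 6↦2]  zeros at y ∈ {0}
  x = 3: [0↦4, 1↦1, 2↦2, 3↦6, 4↦5, 5↦5, 6↦5]  zeros at y ∈ ∅
  x = 4: [0↦1, 1↦6, 2↦1, 3↦6, 4↦6, 5↦0, 6↦1]  zeros at y ∈ {5}
  x = 5: [0↦4, 1↦3, 2↦6, 3↦5, 4↦6, 5↦1, 6↦3]  zeros at y ∈ ∅
  x = 6: [0↦5, 1↦5, 2↦2, 3↦2, 4↦4, 5↦0, 6↦3]  zeros at y ∈ {5}
Collecting zeros: affine points = {(0, 6), (1, 3), (1, 6), (2, 0), (4, 5), (6, 5)}.
Total count |C(F_7)_aff| = 6.


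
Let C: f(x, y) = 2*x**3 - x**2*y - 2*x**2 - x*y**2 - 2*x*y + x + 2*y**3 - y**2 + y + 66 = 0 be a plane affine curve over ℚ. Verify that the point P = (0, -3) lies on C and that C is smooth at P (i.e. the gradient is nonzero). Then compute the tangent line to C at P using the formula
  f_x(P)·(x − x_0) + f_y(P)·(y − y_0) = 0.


Tangent line at P: -2*x + 61*y + 183 = 0.

Step 1: f(0, -3) = 0, so P lies on C.
Step 2: partial derivatives
  f_x(x, y) = 6*x**2 - 2*x*y - 4*x - y**2 - 2*y + 1, f_y(x, y) = -x**2 - 2*x*y - 2*x + 6*y**2 - 2*y + 1.
  f_x(P) = -2, f_y(P) = 61 (gradient nonzero, so P is smooth).
Step 3: tangent line at P: -2·(x − 0) + 61·(y − -3) = 0.
Expanding: -2*x + 61*y + 183 = 0.


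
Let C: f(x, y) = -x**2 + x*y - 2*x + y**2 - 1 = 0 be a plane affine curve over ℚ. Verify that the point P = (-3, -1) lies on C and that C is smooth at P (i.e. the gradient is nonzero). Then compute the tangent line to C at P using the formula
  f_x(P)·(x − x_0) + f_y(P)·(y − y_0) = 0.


Tangent line at P: 3*x - 5*y + 4 = 0.

Step 1: f(-3, -1) = 0, so P lies on C.
Step 2: partial derivatives
  f_x(x, y) = -2*x + y - 2, f_y(x, y) = x + 2*y.
  f_x(P) = 3, f_y(P) = -5 (gradient nonzero, so P is smooth).
Step 3: tangent line at P: 3·(x − -3) + -5·(y − -1) = 0.
Expanding: 3*x - 5*y + 4 = 0.


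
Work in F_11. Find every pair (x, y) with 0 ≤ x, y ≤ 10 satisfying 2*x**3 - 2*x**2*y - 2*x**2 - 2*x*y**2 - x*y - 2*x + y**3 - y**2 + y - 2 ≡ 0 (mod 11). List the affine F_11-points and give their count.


Affine F_11-points: {(2, 1), (5, 2), (6, 9), (7, 0), (7, 5), (7, 10), (9, 0), (10, 8)}; count = 8.

For each of the 121 pairs (x, y) ∈ F_11², evaluate f(x, y) mod 11. Record the zeros.
  x = 0: [0↦9, 1↦10, 2↦4, 3↦8, 4↦6, 5↦4, 6↦8, 7↦2, 8↦3, 9↦6, 10↦6]  zeros at y ∈ ∅
  x = 1: [0↦7, 1↦3, 2↦10, 3↦1, 4↦4, 5↦3, 6↦4, 7↦2, 8↦3, 9↦2, 10↦5]  zeros at y ∈ ∅
  x = 2: [0↦2, 1↦0, 2↦5, 3↦1, 4↦5, 5↦1, 6↦6, 7↦4, 8↦1, 9↦3, 10↦5]  zeros at y ∈ {1}
  x = 3: [0↦6, 1↦2, 2↦1, 3↦9, 4↦10, 5↦10, 6↦4, 7↦9, 8↦9, 9↦10, 10↦7]  zeros at y ∈ ∅
  x = 4: [0↦9, 1↦10, 2↦10, 3↦4, 4↦9, 5↦9, 6↦10, 7↦7, 8↦6, 9↦2, 10↦1]  zeros at y ∈ ∅
  x = 5: [0↦1, 1↦3, 2↦0, 3↦9, 4↦3, 5↦10, 6↦3, 7↦10, 8↦4, 9↦2, 10↦10]  zeros at y ∈ {2}
  x = 6: [0↦5, 1↦4, 2↦5, 3↦3, 4↦4, 5↦3, 6↦6, 7↦8, 8↦4, 9↦0, 10↦2]  zeros at y ∈ {9}
  x = 7: [0↦0, 1↦3, 2↦4, 3↦9, 4↦2, 5↦0, 6↦9, 7↦2, 8↦7, 9↦8, 10↦0]  zeros at y ∈ {0, 5, 10}
  x = 8: [0↦9, 1↦1, 2↦9, 3↦6, 4↦9, 5↦2, 6↦2, 7↦4, 8↦3, 9↦5, 10↦5]  zeros at y ∈ ∅
  x = 9: [0↦0, 1↦10, 2↦10, 3↦6, 4↦4, 5↦10, 6↦8, 7↦4, 8↦4, 9↦3, 10↦7]  zeros at y ∈ {0}
  x = 10: [0↦7, 1↦9, 2↦8, 3↦10, 4↦10, 5↦3, 6↦6, 7↦3, 8↦0, 9↦3, 10↦7]  zeros at y ∈ {8}
Collecting zeros: affine points = {(2, 1), (5, 2), (6, 9), (7, 0), (7, 5), (7, 10), (9, 0), (10, 8)}.
Total count |C(F_11)_aff| = 8.


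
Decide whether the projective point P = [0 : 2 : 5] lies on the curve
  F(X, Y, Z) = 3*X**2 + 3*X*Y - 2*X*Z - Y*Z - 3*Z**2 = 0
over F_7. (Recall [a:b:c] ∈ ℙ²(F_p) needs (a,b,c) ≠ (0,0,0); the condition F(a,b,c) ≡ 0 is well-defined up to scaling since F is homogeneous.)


F(0,2,5) ≡ 6 (mod 7); P is NOT on the curve.

Evaluate F(0, 2, 5) term-by-term (mod 7).
  3*X**2 ↦ 3·0·1·1 = 0
  3*X*Y ↦ 3·0·2·1 = 0
  -2*X*Z ↦ -2·0·1·5 = 0
  -Y*Z ↦ -1·1·2·5 = -10
  -3*Z**2 ↦ -3·1·1·25 = -75
Sum: F(0, 2, 5) = (0) + (0) + (0) + (-10) + (-75) = -85.
Reducing mod 7: -85 ≡ 6 (mod 7).
Since F(a, b, c) ≡ 6 ≠ 0 (mod 7), P does NOT lie on the curve.


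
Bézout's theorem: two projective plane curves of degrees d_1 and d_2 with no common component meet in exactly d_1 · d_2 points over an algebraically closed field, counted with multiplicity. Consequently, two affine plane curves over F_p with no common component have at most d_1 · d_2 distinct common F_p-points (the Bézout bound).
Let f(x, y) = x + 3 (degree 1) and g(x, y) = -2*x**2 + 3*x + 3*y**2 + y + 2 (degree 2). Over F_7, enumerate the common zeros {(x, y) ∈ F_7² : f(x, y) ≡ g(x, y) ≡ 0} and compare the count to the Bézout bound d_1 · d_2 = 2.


Common zeros: {(4, 1)}; count = 1; Bézout bound = 2.

deg(f) = 1, deg(g) = 2, so Bézout bound = 2.
Scan x ∈ F_7. For each x, list the y ∈ F_7 with f(x, y) ≡ 0 and those with g(x, y) ≡ 0 (mod 7); the common zeros in that column are the intersection.
  x = 0: f ≡ 0 at y ∈ ∅; g ≡ 0 at y ∈ ∅; common: ∅.
  x = 1: f ≡ 0 at y ∈ ∅; g ≡ 0 at y ∈ {1}; common: ∅.
  x = 2: f ≡ 0 at y ∈ ∅; g ≡ 0 at y ∈ {0, 2}; common: ∅.
  x = 3: f ≡ 0 at y ∈ ∅; g ≡ 0 at y ∈ {0, 2}; common: ∅.
  x = 4: f ≡ 0 at y ∈ {0, 1, 2, 3, 4, 5, 6}; g ≡ 0 at y ∈ {1}; common: {1}.
  x = 5: f ≡ 0 at y ∈ ∅; g ≡ 0 at y ∈ ∅; common: ∅.
  x = 6: f ≡ 0 at y ∈ ∅; g ≡ 0 at y ∈ {4, 5}; common: ∅.
Collecting: common zeros = {(4, 1)}, so the count is 1.
Comparison with the Bézout bound: 1 ≤ 2 = deg(f)·deg(g), as expected for curves with no common component (the affine F_7-count falls short of the bound because intersections may lie at infinity, over extension fields, or carry multiplicity).


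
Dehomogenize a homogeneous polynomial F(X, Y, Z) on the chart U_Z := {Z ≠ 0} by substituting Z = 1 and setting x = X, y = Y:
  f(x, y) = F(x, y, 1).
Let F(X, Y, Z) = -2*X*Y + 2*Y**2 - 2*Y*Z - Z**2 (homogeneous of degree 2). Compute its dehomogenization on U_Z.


f(x, y) = -2*x*y + 2*y**2 - 2*y - 1

On U_Z we set Z = 1. Each monomial c·X^i·Y^j·Z^k in F becomes c·x^i·y^j·1^k = c·x^i·y^j.
Substituting Z = 1: F(X, Y, 1) = -2*x*y + 2*y**2 - 2*y - 1.
Note: deg(f) ≤ deg(F) = 2; strict inequality happens when F is divisible by Z (lost terms).


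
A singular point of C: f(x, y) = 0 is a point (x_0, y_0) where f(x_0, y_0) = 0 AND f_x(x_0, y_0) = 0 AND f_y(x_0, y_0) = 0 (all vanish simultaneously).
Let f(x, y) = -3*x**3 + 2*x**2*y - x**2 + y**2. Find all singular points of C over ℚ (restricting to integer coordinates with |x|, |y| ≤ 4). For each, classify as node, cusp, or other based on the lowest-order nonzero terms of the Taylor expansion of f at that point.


Singular points: {(0, 0)}; classification: node.

Compute partial derivatives:
  f_x = -9*x**2 + 4*x*y - 2*x.
  f_y = 2*x**2 + 2*y.
Scan x_0 ∈ {−4, ..., 4}. For each x_0, f_y(x_0, y) is a polynomial in y; find its integer roots y ∈ {−4, ..., 4}, then test f_x and f at those candidates.
  x = -4: f_y(-4, y) = 2*y + 32; no integer root y with |y| ≤ 4.
  x = -3: f_y(-3, y) = 2*y + 18; no integer root y with |y| ≤ 4.
  x = -2: f_y(-2, y) = 2*y + 8; vanishes at y ∈ {-4}. (-2, -4): f_x = 0 but f = 4 ≠ 0.
  x = -1: f_y(-1, y) = 2*y + 2; vanishes at y ∈ {-1}. (-1, -1): f_x = -3 ≠ 0.
  x = 0: f_y(0, y) = 2*y; vanishes at y ∈ {0}. (0, 0): f_x = 0, f = 0 — SINGULAR.
  x = 1: f_y(1, y) = 2*y + 2; vanishes at y ∈ {-1}. (1, -1): f_x = -15 ≠ 0.
  x = 2: f_y(2, y) = 2*y + 8; vanishes at y ∈ {-4}. (2, -4): f_x = -72 ≠ 0.
  x = 3: f_y(3, y) = 2*y + 18; no integer root y with |y| ≤ 4.
  x = 4: f_y(4, y) = 2*y + 32; no integer root y with |y| ≤ 4.
Only singular point on the grid: (0, 0).
Classify: substitute x = 0 + u, y = 0 + v and expand: f = -3*u**3 + 2*u**2*v - u**2 + v**2.
No constant or linear terms (consistent with a singular point). Quadratic part: -u**2 + v**2. Cubic part: -3*u**3 + 2*u**2*v.
The quadratic part v**2 - u**2 = (v − u)(v + u) splits into two distinct linear factors, so there are two distinct tangent lines y − 0 = ±(x − 0) — this is a node (ordinary double point).
Classification: node.


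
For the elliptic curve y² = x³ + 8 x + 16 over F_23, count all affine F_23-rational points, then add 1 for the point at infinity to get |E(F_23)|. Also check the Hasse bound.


Affine points = {(0, 4), (0, 19), (1, 5), (1, 18), (6, 2), (6, 21), (7, 1), (7, 22), (9, 9), (9, 14), (11, 3), (11, 20), (12, 0), (16, 10), (16, 13), (18, 9), (18, 14), (19, 9), (19, 14)}; affine count = 19; |E(F_23)| = 20.

Discriminant check: Δ ∝ 4a³ + 27b² = 4·8³ + 27·16² = 4·512 + 27·256 ≡ 13 (mod 23). Nonzero ⇒ E is nonsingular.
For each x ∈ F_23, compute rhs = x³ + 8·x + 16 mod 23, then count y ∈ F_23 with y² ≡ rhs.
  x = 0: rhs = 16, matching y values: 4, 19 (2 points).
  x = 1: rhs = 2, matching y values: 5, 18 (2 points).
  x = 2: rhs = 17, matching y values: none (0 points).
  x = 3: rhs = 21, matching y values: none (0 points).
  x = 4: rhs = 20, matching y values: none (0 points).
  x = 5: rhs = 20, matching y values: none (0 points).
  x = 6: rhs = 4, matching y values: 2, 21 (2 points).
  x = 7: rhs = 1, matching y values: 1, 22 (2 points).
  x = 8: rhs = 17, matching y values: none (0 points).
  x = 9: rhs = 12, matching y values: 9, 14 (2 points).
  x = 10: rhs = 15, matching y values: none (0 points).
  x = 11: rhs = 9, matching y values: 3, 20 (2 points).
  x = 12: rhs = 0, matching y values: 0 (1 points).
  x = 13: rhs = 17, matching y values: none (0 points).
  x = 14: rhs = 20, matching y values: none (0 points).
  x = 15: rhs = 15, matching y values: none (0 points).
  x = 16: rhs = 8, matching y values: 10, 13 (2 points).
  x = 17: rhs = 5, matching y values: none (0 points).
  x = 18: rhs = 12, matching y values: 9, 14 (2 points).
  x = 19: rhs = 12, matching y values: 9, 14 (2 points).
  x = 20: rhs = 11, matching y values: none (0 points).
  x = 21: rhs = 15, matching y values: none (0 points).
  x = 22: rhs = 7, matching y values: none (0 points).
Total affine count: 19.
Full point count |E(F_23)| = 19 + 1 = 20.
Hasse bound: |20 − (23+1)| = |-4| = 4 ≤ 2√23 ≈ 9.5917 ✓.


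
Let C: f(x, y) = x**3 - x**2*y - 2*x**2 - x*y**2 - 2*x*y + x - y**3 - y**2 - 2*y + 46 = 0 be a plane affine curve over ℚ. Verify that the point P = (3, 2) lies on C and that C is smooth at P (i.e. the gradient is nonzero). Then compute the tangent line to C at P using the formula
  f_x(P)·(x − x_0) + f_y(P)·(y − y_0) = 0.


Tangent line at P: -4*x - 45*y + 102 = 0.

Step 1: f(3, 2) = 0, so P lies on C.
Step 2: partial derivatives
  f_x(x, y) = 3*x**2 - 2*x*y - 4*x - y**2 - 2*y + 1, f_y(x, y) = -x**2 - 2*x*y - 2*x - 3*y**2 - 2*y - 2.
  f_x(P) = -4, f_y(P) = -45 (gradient nonzero, so P is smooth).
Step 3: tangent line at P: -4·(x − 3) + -45·(y − 2) = 0.
Expanding: -4*x - 45*y + 102 = 0.
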